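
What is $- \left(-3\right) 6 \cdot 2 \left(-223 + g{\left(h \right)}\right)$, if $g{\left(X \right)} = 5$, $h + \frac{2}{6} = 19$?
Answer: $-7848$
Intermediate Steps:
$h = \frac{56}{3}$ ($h = - \frac{1}{3} + 19 = \frac{56}{3} \approx 18.667$)
$- \left(-3\right) 6 \cdot 2 \left(-223 + g{\left(h \right)}\right) = - \left(-3\right) 6 \cdot 2 \left(-223 + 5\right) = - \left(-18\right) 2 \left(-218\right) = - \left(-36\right) \left(-218\right) = \left(-1\right) 7848 = -7848$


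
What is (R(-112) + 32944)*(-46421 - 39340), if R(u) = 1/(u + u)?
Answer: -632869440255/224 ≈ -2.8253e+9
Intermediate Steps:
R(u) = 1/(2*u)
(R(-112) + 32944)*(-46421 - 39340) = ((1/2)/(-112) + 32944)*(-46421 - 39340) = ((1/2)*(-1/112) + 32944)*(-85761) = (-1/224 + 32944)*(-85761) = (7379455/224)*(-85761) = -632869440255/224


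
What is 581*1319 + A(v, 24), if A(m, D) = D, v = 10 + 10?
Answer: 766363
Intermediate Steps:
v = 20
581*1319 + A(v, 24) = 581*1319 + 24 = 766339 + 24 = 766363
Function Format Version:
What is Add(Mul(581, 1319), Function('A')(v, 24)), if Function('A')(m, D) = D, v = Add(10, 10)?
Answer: 766363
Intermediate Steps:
v = 20
Add(Mul(581, 1319), Function('A')(v, 24)) = Add(Mul(581, 1319), 24) = Add(766339, 24) = 766363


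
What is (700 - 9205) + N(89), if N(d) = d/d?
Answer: -8504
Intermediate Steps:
N(d) = 1
(700 - 9205) + N(89) = (700 - 9205) + 1 = -8505 + 1 = -8504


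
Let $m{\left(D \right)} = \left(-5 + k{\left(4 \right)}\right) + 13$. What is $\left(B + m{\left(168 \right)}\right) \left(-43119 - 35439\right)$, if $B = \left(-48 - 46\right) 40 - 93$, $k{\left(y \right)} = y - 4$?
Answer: $302055510$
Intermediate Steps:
$k{\left(y \right)} = -4 + y$ ($k{\left(y \right)} = y - 4 = -4 + y$)
$m{\left(D \right)} = 8$ ($m{\left(D \right)} = \left(-5 + \left(-4 + 4\right)\right) + 13 = \left(-5 + 0\right) + 13 = -5 + 13 = 8$)
$B = -3853$ ($B = \left(-94\right) 40 - 93 = -3760 - 93 = -3853$)
$\left(B + m{\left(168 \right)}\right) \left(-43119 - 35439\right) = \left(-3853 + 8\right) \left(-43119 - 35439\right) = \left(-3845\right) \left(-78558\right) = 302055510$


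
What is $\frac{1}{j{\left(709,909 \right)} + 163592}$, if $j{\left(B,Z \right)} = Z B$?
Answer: $\frac{1}{808073} \approx 1.2375 \cdot 10^{-6}$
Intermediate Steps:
$j{\left(B,Z \right)} = B Z$
$\frac{1}{j{\left(709,909 \right)} + 163592} = \frac{1}{709 \cdot 909 + 163592} = \frac{1}{644481 + 163592} = \frac{1}{808073}$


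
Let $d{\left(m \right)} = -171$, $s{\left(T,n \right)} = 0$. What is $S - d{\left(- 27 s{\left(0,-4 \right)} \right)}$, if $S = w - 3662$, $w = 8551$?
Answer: $5060$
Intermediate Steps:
$S = 4889$ ($S = 8551 - 3662 = 4889$)
$S - d{\left(- 27 s{\left(0,-4 \right)} \right)} = 4889 - -171 = 4889 + 171 = 5060$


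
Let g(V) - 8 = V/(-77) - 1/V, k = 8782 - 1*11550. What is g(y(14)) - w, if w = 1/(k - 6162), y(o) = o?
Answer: 2663411/343805 ≈ 7.7469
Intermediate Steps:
k = -2768 (k = 8782 - 11550 = -2768)
g(V) = 8 - 1/V - V/77 (g(V) = 8 + (V/(-77) - 1/V) = 8 + (V*(-1/77) - 1/V) = 8 + (-V/77 - 1/V) = 8 + (-1/V - V/77) = 8 - 1/V - V/77)
w = -1/8930 (w = 1/(-2768 - 6162) = 1/(-8930) = -1/8930 ≈ -0.00011198)
g(y(14)) - w = (8 - 1/14 - 1/77*14) - 1*(-1/8930) = (8 - 1*1/14 - 2/11) + 1/8930 = (8 - 1/14 - 2/11) + 1/8930 = 1193/154 + 1/8930 = 2663411/343805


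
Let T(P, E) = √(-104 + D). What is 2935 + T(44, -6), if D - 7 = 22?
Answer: 2935 + 5*I*√3 ≈ 2935.0 + 8.6602*I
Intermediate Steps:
D = 29 (D = 7 + 22 = 29)
T(P, E) = 5*I*√3 (T(P, E) = √(-104 + 29) = √(-75) = 5*I*√3)
2935 + T(44, -6) = 2935 + 5*I*√3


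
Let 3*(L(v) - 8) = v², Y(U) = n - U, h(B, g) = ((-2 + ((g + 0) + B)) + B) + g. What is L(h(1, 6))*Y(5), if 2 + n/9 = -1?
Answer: -1792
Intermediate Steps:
n = -27 (n = -18 + 9*(-1) = -18 - 9 = -27)
h(B, g) = -2 + 2*B + 2*g (h(B, g) = ((-2 + (g + B)) + B) + g = ((-2 + (B + g)) + B) + g = ((-2 + B + g) + B) + g = (-2 + g + 2*B) + g = -2 + 2*B + 2*g)
Y(U) = -27 - U
L(v) = 8 + v²/3
L(h(1, 6))*Y(5) = (8 + (-2 + 2*1 + 2*6)²/3)*(-27 - 1*5) = (8 + (-2 + 2 + 12)²/3)*(-27 - 5) = (8 + (⅓)*12²)*(-32) = (8 + (⅓)*144)*(-32) = (8 + 48)*(-32) = 56*(-32) = -1792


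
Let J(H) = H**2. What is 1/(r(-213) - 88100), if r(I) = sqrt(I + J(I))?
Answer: -22025/1940391211 - sqrt(11289)/3880782422 ≈ -1.1378e-5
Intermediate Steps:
r(I) = sqrt(I + I**2)
1/(r(-213) - 88100) = 1/(sqrt(-213*(1 - 213)) - 88100) = 1/(sqrt(-213*(-212)) - 88100) = 1/(sqrt(45156) - 88100) = 1/(2*sqrt(11289) - 88100) = 1/(-88100 + 2*sqrt(11289))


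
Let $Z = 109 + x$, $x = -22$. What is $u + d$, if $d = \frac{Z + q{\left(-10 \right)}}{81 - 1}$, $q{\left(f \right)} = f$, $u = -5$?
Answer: $- \frac{323}{80} \approx -4.0375$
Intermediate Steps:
$Z = 87$ ($Z = 109 - 22 = 87$)
$d = \frac{77}{80}$ ($d = \frac{87 - 10}{81 - 1} = \frac{77}{80} \approx 0.9625$)
$u + d = -5 + \frac{77}{80} = - \frac{323}{80}$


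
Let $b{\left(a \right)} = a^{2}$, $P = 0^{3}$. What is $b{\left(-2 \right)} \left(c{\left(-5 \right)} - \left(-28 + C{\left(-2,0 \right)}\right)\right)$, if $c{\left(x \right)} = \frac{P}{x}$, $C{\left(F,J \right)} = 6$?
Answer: $88$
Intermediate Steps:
$P = 0$
$c{\left(x \right)} = 0$ ($c{\left(x \right)} = \frac{0}{x} = 0$)
$b{\left(-2 \right)} \left(c{\left(-5 \right)} - \left(-28 + C{\left(-2,0 \right)}\right)\right) = \left(-2\right)^{2} \left(0 + \left(28 - 6\right)\right) = 4 \left(0 + \left(28 - 6\right)\right) = 4 \left(0 + 22\right) = 4 \cdot 22 = 88$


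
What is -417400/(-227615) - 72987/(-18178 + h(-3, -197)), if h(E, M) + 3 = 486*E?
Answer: 4962050921/894026197 ≈ 5.5502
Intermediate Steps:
h(E, M) = -3 + 486*E
-417400/(-227615) - 72987/(-18178 + h(-3, -197)) = -417400/(-227615) - 72987/(-18178 + (-3 + 486*(-3))) = -417400*(-1/227615) - 72987/(-18178 + (-3 - 1458)) = 83480/45523 - 72987/(-18178 - 1461) = 83480/45523 - 72987/(-19639) = 83480/45523 - 72987*(-1/19639) = 83480/45523 + 72987/19639 = 4962050921/894026197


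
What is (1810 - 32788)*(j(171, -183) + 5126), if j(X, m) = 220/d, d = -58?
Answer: -4601596032/29 ≈ -1.5868e+8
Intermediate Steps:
j(X, m) = -110/29 (j(X, m) = 220/(-58) = 220*(-1/58) = -110/29)
(1810 - 32788)*(j(171, -183) + 5126) = (1810 - 32788)*(-110/29 + 5126) = -30978*148544/29 = -4601596032/29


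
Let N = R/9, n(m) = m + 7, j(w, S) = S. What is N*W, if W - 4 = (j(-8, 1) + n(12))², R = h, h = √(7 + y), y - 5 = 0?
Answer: 808*√3/9 ≈ 155.50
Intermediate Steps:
y = 5 (y = 5 + 0 = 5)
h = 2*√3 (h = √(7 + 5) = √12 = 2*√3 ≈ 3.4641)
R = 2*√3 ≈ 3.4641
n(m) = 7 + m
N = 2*√3/9 (N = (2*√3)/9 = (2*√3)*(⅑) = 2*√3/9 ≈ 0.38490)
W = 404 (W = 4 + (1 + (7 + 12))² = 4 + (1 + 19)² = 4 + 20² = 4 + 400 = 404)
N*W = (2*√3/9)*404 = 808*√3/9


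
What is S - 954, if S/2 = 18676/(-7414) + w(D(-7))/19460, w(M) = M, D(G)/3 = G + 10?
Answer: -34591615057/36069110 ≈ -959.04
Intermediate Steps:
D(G) = 30 + 3*G (D(G) = 3*(G + 10) = 3*(10 + G) = 30 + 3*G)
S = -181684117/36069110 (S = 2*(18676/(-7414) + (30 + 3*(-7))/19460) = 2*(18676*(-1/7414) + (30 - 21)*(1/19460)) = 2*(-9338/3707 + 9*(1/19460)) = 2*(-9338/3707 + 9/19460) = 2*(-181684117/72138220) = -181684117/36069110 ≈ -5.0371)
S - 954 = -181684117/36069110 - 954 = -34591615057/36069110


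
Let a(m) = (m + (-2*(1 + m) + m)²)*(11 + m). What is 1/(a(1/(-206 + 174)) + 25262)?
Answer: 32768/829167103 ≈ 3.9519e-5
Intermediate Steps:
a(m) = (11 + m)*(m + (-2 - m)²) (a(m) = (m + ((-2 - 2*m) + m)²)*(11 + m) = (m + (-2 - m)²)*(11 + m) = (11 + m)*(m + (-2 - m)²))
1/(a(1/(-206 + 174)) + 25262) = 1/((44 + (1/(-206 + 174))³ + 16*(1/(-206 + 174))² + 59/(-206 + 174)) + 25262) = 1/((44 + (1/(-32))³ + 16*(1/(-32))² + 59/(-32)) + 25262) = 1/((44 + (-1/32)³ + 16*(-1/32)² + 59*(-1/32)) + 25262) = 1/((44 - 1/32768 + 16*(1/1024) - 59/32) + 25262) = 1/((44 - 1/32768 + 1/64 - 59/32) + 25262) = 1/(1381887/32768 + 25262) = 1/(829167103/32768) = 32768/829167103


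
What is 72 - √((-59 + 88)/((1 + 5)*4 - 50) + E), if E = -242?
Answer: 72 - 7*I*√3354/26 ≈ 72.0 - 15.592*I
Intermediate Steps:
72 - √((-59 + 88)/((1 + 5)*4 - 50) + E) = 72 - √((-59 + 88)/((1 + 5)*4 - 50) - 242) = 72 - √(29/(6*4 - 50) - 242) = 72 - √(29/(24 - 50) - 242) = 72 - √(29/(-26) - 242) = 72 - √(29*(-1/26) - 242) = 72 - √(-29/26 - 242) = 72 - √(-6321/26) = 72 - 7*I*√3354/26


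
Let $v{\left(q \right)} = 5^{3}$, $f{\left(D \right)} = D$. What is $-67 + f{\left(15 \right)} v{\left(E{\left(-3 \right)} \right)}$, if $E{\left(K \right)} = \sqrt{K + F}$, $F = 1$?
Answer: $1808$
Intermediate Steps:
$E{\left(K \right)} = \sqrt{1 + K}$ ($E{\left(K \right)} = \sqrt{K + 1} = \sqrt{1 + K}$)
$v{\left(q \right)} = 125$
$-67 + f{\left(15 \right)} v{\left(E{\left(-3 \right)} \right)} = -67 + 15 \cdot 125 = -67 + 1875 = 1808$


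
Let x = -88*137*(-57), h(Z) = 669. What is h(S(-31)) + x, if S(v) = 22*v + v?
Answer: 687861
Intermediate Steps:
S(v) = 23*v
x = 687192 (x = -12056*(-57) = 687192)
h(S(-31)) + x = 669 + 687192 = 687861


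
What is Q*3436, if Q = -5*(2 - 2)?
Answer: 0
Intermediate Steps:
Q = 0 (Q = -5*0 = 0)
Q*3436 = 0*3436 = 0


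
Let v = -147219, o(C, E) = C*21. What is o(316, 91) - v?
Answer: 153855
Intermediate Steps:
o(C, E) = 21*C
o(316, 91) - v = 21*316 - 1*(-147219) = 6636 + 147219 = 153855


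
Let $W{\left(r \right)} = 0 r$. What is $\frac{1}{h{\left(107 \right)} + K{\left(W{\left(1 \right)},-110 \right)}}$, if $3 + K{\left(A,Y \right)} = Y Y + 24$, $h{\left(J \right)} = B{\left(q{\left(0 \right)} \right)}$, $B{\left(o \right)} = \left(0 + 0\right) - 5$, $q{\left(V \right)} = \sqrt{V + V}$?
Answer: $\frac{1}{12116} \approx 8.2535 \cdot 10^{-5}$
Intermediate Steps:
$W{\left(r \right)} = 0$
$q{\left(V \right)} = \sqrt{2} \sqrt{V}$ ($q{\left(V \right)} = \sqrt{2 V} = \sqrt{2} \sqrt{V}$)
$B{\left(o \right)} = -5$ ($B{\left(o \right)} = 0 - 5 = -5$)
$h{\left(J \right)} = -5$
$K{\left(A,Y \right)} = 21 + Y^{2}$ ($K{\left(A,Y \right)} = -3 + \left(Y Y + 24\right) = -3 + \left(Y^{2} + 24\right) = -3 + \left(24 + Y^{2}\right) = 21 + Y^{2}$)
$\frac{1}{h{\left(107 \right)} + K{\left(W{\left(1 \right)},-110 \right)}} = \frac{1}{-5 + \left(21 + \left(-110\right)^{2}\right)} = \frac{1}{-5 + \left(21 + 12100\right)} = \frac{1}{-5 + 12121} = \frac{1}{12116}$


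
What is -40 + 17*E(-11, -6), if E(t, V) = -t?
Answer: 147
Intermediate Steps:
-40 + 17*E(-11, -6) = -40 + 17*(-1*(-11)) = -40 + 17*11 = -40 + 187 = 147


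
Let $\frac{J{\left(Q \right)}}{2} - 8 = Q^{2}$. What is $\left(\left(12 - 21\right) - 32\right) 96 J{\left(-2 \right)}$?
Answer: $-94464$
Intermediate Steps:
$J{\left(Q \right)} = 16 + 2 Q^{2}$
$\left(\left(12 - 21\right) - 32\right) 96 J{\left(-2 \right)} = \left(\left(12 - 21\right) - 32\right) 96 \left(16 + 2 \left(-2\right)^{2}\right) = \left(-9 - 32\right) 96 \left(16 + 2 \cdot 4\right) = \left(-41\right) 96 \left(16 + 8\right) = \left(-3936\right) 24 = -94464$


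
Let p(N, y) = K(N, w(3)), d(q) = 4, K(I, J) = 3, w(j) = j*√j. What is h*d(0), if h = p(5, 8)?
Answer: 12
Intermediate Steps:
w(j) = j^(3/2)
p(N, y) = 3
h = 3
h*d(0) = 3*4 = 12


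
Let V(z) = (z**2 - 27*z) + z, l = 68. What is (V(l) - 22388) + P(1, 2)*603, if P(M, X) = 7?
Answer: -15311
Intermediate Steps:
V(z) = z**2 - 26*z
(V(l) - 22388) + P(1, 2)*603 = (68*(-26 + 68) - 22388) + 7*603 = (68*42 - 22388) + 4221 = (2856 - 22388) + 4221 = -19532 + 4221 = -15311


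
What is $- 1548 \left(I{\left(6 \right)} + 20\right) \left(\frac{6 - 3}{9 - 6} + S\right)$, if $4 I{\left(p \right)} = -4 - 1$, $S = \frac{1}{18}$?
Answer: $- \frac{61275}{2} \approx -30638.0$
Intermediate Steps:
$S = \frac{1}{18} \approx 0.055556$
$I{\left(p \right)} = - \frac{5}{4}$ ($I{\left(p \right)} = \frac{-4 - 1}{4} = \frac{1}{4} \left(-5\right) = - \frac{5}{4}$)
$- 1548 \left(I{\left(6 \right)} + 20\right) \left(\frac{6 - 3}{9 - 6} + S\right) = - 1548 \left(- \frac{5}{4} + 20\right) \left(\frac{6 - 3}{9 - 6} + \frac{1}{18}\right) = - 1548 \frac{75 \left(\frac{3}{3} + \frac{1}{18}\right)}{4} = - 1548 \frac{75 \left(3 \cdot \frac{1}{3} + \frac{1}{18}\right)}{4} = - 1548 \frac{75 \left(1 + \frac{1}{18}\right)}{4} = - 1548 \cdot \frac{75}{4} \cdot \frac{19}{18} = \left(-1548\right) \frac{475}{24} = - \frac{61275}{2}$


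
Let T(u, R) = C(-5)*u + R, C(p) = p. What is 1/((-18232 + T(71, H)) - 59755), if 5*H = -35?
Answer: -1/78349 ≈ -1.2763e-5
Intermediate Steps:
H = -7 (H = (⅕)*(-35) = -7)
T(u, R) = R - 5*u (T(u, R) = -5*u + R = R - 5*u)
1/((-18232 + T(71, H)) - 59755) = 1/((-18232 + (-7 - 5*71)) - 59755) = 1/((-18232 + (-7 - 355)) - 59755) = 1/((-18232 - 362) - 59755) = 1/(-18594 - 59755) = 1/(-78349) = -1/78349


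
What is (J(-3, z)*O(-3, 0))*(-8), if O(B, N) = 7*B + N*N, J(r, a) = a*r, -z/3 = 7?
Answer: 10584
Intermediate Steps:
z = -21 (z = -3*7 = -21)
O(B, N) = N**2 + 7*B (O(B, N) = 7*B + N**2 = N**2 + 7*B)
(J(-3, z)*O(-3, 0))*(-8) = ((-21*(-3))*(0**2 + 7*(-3)))*(-8) = (63*(0 - 21))*(-8) = (63*(-21))*(-8) = -1323*(-8) = 10584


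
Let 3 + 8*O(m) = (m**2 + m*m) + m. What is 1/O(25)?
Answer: 1/159 ≈ 0.0062893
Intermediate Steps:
O(m) = -3/8 + m**2/4 + m/8 (O(m) = -3/8 + ((m**2 + m*m) + m)/8 = -3/8 + ((m**2 + m**2) + m)/8 = -3/8 + (2*m**2 + m)/8 = -3/8 + (m + 2*m**2)/8 = -3/8 + (m**2/4 + m/8) = -3/8 + m**2/4 + m/8)
1/O(25) = 1/(-3/8 + (1/4)*25**2 + (1/8)*25) = 1/(-3/8 + (1/4)*625 + 25/8) = 1/(-3/8 + 625/4 + 25/8) = 1/159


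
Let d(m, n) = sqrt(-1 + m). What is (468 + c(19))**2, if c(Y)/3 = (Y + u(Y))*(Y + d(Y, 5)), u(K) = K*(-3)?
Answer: 3117132 + 1161432*sqrt(2) ≈ 4.7596e+6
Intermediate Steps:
u(K) = -3*K
c(Y) = -6*Y*(Y + sqrt(-1 + Y)) (c(Y) = 3*((Y - 3*Y)*(Y + sqrt(-1 + Y))) = 3*((-2*Y)*(Y + sqrt(-1 + Y))) = 3*(-2*Y*(Y + sqrt(-1 + Y))) = -6*Y*(Y + sqrt(-1 + Y)))
(468 + c(19))**2 = (468 + 6*19*(-1*19 - sqrt(-1 + 19)))**2 = (468 + 6*19*(-19 - sqrt(18)))**2 = (468 + 6*19*(-19 - 3*sqrt(2)))**2 = (468 + (-2166 - 342*sqrt(2)))**2 = (-1698 - 342*sqrt(2))**2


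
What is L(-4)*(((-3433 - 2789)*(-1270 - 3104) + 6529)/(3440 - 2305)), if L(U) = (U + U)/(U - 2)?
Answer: 108886228/3405 ≈ 31978.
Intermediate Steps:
L(U) = 2*U/(-2 + U) (L(U) = (2*U)/(-2 + U) = 2*U/(-2 + U))
L(-4)*(((-3433 - 2789)*(-1270 - 3104) + 6529)/(3440 - 2305)) = (2*(-4)/(-2 - 4))*(((-3433 - 2789)*(-1270 - 3104) + 6529)/(3440 - 2305)) = (2*(-4)/(-6))*((-6222*(-4374) + 6529)/1135) = (2*(-4)*(-1/6))*((27215028 + 6529)*(1/1135)) = 4*(27221557*(1/1135))/3 = (4/3)*(27221557/1135) = 108886228/3405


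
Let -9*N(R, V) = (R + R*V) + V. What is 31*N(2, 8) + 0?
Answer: -806/9 ≈ -89.556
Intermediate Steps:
N(R, V) = -R/9 - V/9 - R*V/9 (N(R, V) = -((R + R*V) + V)/9 = -(R + V + R*V)/9 = -R/9 - V/9 - R*V/9)
31*N(2, 8) + 0 = 31*(-⅑*2 - ⅑*8 - ⅑*2*8) + 0 = 31*(-2/9 - 8/9 - 16/9) + 0 = 31*(-26/9) + 0 = -806/9 + 0 = -806/9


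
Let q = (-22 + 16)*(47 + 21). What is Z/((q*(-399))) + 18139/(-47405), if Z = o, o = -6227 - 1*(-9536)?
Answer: -49052999/135388680 ≈ -0.36231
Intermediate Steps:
q = -408 (q = -6*68 = -408)
o = 3309 (o = -6227 + 9536 = 3309)
Z = 3309
Z/((q*(-399))) + 18139/(-47405) = 3309/((-408*(-399))) + 18139/(-47405) = 3309/162792 + 18139*(-1/47405) = 3309*(1/162792) - 18139/47405 = 1103/54264 - 18139/47405 = -49052999/135388680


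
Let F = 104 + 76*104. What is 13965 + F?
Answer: 21973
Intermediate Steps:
F = 8008 (F = 104 + 7904 = 8008)
13965 + F = 13965 + 8008 = 21973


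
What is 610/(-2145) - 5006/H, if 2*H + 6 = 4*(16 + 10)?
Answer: -2153552/21021 ≈ -102.45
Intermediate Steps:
H = 49 (H = -3 + (4*(16 + 10))/2 = -3 + (4*26)/2 = -3 + (½)*104 = -3 + 52 = 49)
610/(-2145) - 5006/H = 610/(-2145) - 5006/49 = 610*(-1/2145) - 5006*1/49 = -122/429 - 5006/49 = -2153552/21021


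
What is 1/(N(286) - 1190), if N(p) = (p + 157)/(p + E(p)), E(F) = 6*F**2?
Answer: -491062/584363337 ≈ -0.00084034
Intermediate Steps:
N(p) = (157 + p)/(p + 6*p**2) (N(p) = (p + 157)/(p + 6*p**2) = (157 + p)/(p + 6*p**2))
1/(N(286) - 1190) = 1/((157 + 286)/(286*(1 + 6*286)) - 1190) = 1/((1/286)*443/(1 + 1716) - 1190) = 1/((1/286)*443/1717 - 1190) = 1/((1/286)*(1/1717)*443 - 1190) = 1/(443/491062 - 1190) = 1/(-584363337/491062) = -491062/584363337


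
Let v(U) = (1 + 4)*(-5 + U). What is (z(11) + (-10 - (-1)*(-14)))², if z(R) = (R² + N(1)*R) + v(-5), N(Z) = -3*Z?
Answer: 196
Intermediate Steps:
v(U) = -25 + 5*U (v(U) = 5*(-5 + U) = -25 + 5*U)
z(R) = -50 + R² - 3*R (z(R) = (R² + (-3*1)*R) + (-25 + 5*(-5)) = (R² - 3*R) + (-25 - 25) = (R² - 3*R) - 50 = -50 + R² - 3*R)
(z(11) + (-10 - (-1)*(-14)))² = ((-50 + 11² - 3*11) + (-10 - (-1)*(-14)))² = ((-50 + 121 - 33) + (-10 - 1*14))² = (38 + (-10 - 14))² = (38 - 24)² = 14² = 196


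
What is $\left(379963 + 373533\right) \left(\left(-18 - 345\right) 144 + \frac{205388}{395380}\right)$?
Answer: $- \frac{3893143913377528}{98845} \approx -3.9386 \cdot 10^{10}$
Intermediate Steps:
$\left(379963 + 373533\right) \left(\left(-18 - 345\right) 144 + \frac{205388}{395380}\right) = 753496 \left(\left(-363\right) 144 + 205388 \cdot \frac{1}{395380}\right) = 753496 \left(-52272 + \frac{51347}{98845}\right) = 753496 \left(- \frac{5166774493}{98845}\right) = - \frac{3893143913377528}{98845}$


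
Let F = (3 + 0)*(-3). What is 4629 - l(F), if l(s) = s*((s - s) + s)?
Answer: 4548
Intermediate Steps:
F = -9 (F = 3*(-3) = -9)
l(s) = s² (l(s) = s*(0 + s) = s*s = s²)
4629 - l(F) = 4629 - 1*(-9)² = 4629 - 1*81 = 4629 - 81 = 4548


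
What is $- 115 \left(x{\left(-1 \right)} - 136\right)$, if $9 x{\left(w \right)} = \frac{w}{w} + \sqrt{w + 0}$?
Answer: $\frac{140645}{9} - \frac{115 i}{9} \approx 15627.0 - 12.778 i$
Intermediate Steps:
$x{\left(w \right)} = \frac{1}{9} + \frac{\sqrt{w}}{9}$ ($x{\left(w \right)} = \frac{\frac{w}{w} + \sqrt{w + 0}}{9} = \frac{1 + \sqrt{w}}{9} = \frac{1}{9} + \frac{\sqrt{w}}{9}$)
$- 115 \left(x{\left(-1 \right)} - 136\right) = - 115 \left(\left(\frac{1}{9} + \frac{\sqrt{-1}}{9}\right) - 136\right) = - 115 \left(\left(\frac{1}{9} + \frac{i}{9}\right) - 136\right) = - 115 \left(- \frac{1223}{9} + \frac{i}{9}\right) = \frac{140645}{9} - \frac{115 i}{9}$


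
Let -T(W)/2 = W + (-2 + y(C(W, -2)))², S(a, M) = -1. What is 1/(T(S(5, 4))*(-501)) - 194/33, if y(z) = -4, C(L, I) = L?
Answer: -2267849/385770 ≈ -5.8788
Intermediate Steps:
T(W) = -72 - 2*W (T(W) = -2*(W + (-2 - 4)²) = -2*(W + (-6)²) = -2*(W + 36) = -2*(36 + W) = -72 - 2*W)
1/(T(S(5, 4))*(-501)) - 194/33 = 1/(-72 - 2*(-1)*(-501)) - 194/33 = -1/501/(-72 + 2) - 194*1/33 = -1/501/(-70) - 194/33 = -1/70*(-1/501) - 194/33 = 1/35070 - 194/33 = -2267849/385770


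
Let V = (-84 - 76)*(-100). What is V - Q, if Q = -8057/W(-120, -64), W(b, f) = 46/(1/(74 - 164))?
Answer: 66231943/4140 ≈ 15998.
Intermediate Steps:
W(b, f) = -4140 (W(b, f) = 46/(1/(-90)) = 46/(-1/90) = 46*(-90) = -4140)
Q = 8057/4140 (Q = -8057/(-4140) = -8057*(-1/4140) = 8057/4140 ≈ 1.9461)
V = 16000 (V = -160*(-100) = 16000)
V - Q = 16000 - 1*8057/4140 = 16000 - 8057/4140 = 66231943/4140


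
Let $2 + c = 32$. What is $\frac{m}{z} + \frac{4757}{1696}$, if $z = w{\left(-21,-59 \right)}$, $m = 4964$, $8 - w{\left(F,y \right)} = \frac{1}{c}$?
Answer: $\frac{253705243}{405344} \approx 625.9$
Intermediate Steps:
$c = 30$ ($c = -2 + 32 = 30$)
$w{\left(F,y \right)} = \frac{239}{30}$ ($w{\left(F,y \right)} = 8 - \frac{1}{30} = \frac{239}{30}$)
$z = \frac{239}{30} \approx 7.9667$
$\frac{m}{z} + \frac{4757}{1696} = \frac{4964}{\frac{239}{30}} + \frac{4757}{1696} = 4964 \cdot \frac{30}{239} + 4757 \cdot \frac{1}{1696} = \frac{148920}{239} + \frac{4757}{1696} = \frac{253705243}{405344}$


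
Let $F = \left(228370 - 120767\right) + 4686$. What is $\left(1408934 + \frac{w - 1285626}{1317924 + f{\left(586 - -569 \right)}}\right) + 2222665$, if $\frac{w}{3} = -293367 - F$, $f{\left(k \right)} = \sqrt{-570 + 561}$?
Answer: $\frac{700867440448760151}{192991518865} + \frac{834198 i}{192991518865} \approx 3.6316 \cdot 10^{6} + 4.3225 \cdot 10^{-6} i$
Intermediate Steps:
$F = 112289$ ($F = 107603 + 4686 = 112289$)
$f{\left(k \right)} = 3 i$ ($f{\left(k \right)} = \sqrt{-9} = 3 i$)
$w = -1216968$ ($w = 3 \left(-293367 - 112289\right) = 3 \left(-405656\right) = -1216968$)
$\left(1408934 + \frac{w - 1285626}{1317924 + f{\left(586 - -569 \right)}}\right) + 2222665 = \left(1408934 + \frac{-1216968 - 1285626}{1317924 + 3 i}\right) + 2222665 = \left(1408934 - 2502594 \frac{1317924 - 3 i}{1736923669785}\right) + 2222665 = \left(1408934 - \frac{278066 \left(1317924 - 3 i\right)}{192991518865}\right) + 2222665 = 3631599 - \frac{278066 \left(1317924 - 3 i\right)}{192991518865}$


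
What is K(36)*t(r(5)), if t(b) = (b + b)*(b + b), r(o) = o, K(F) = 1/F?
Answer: 25/9 ≈ 2.7778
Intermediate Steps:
t(b) = 4*b**2 (t(b) = (2*b)*(2*b) = 4*b**2)
K(36)*t(r(5)) = (4*5**2)/36 = (4*25)/36 = (1/36)*100 = 25/9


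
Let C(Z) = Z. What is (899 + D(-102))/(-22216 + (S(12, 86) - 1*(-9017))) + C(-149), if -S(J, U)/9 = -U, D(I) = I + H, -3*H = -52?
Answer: -793774/5325 ≈ -149.07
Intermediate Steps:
H = 52/3 (H = -1/3*(-52) = 52/3 ≈ 17.333)
D(I) = 52/3 + I (D(I) = I + 52/3 = 52/3 + I)
S(J, U) = 9*U (S(J, U) = -(-9)*U = 9*U)
(899 + D(-102))/(-22216 + (S(12, 86) - 1*(-9017))) + C(-149) = (899 + (52/3 - 102))/(-22216 + (9*86 - 1*(-9017))) - 149 = (899 - 254/3)/(-22216 + (774 + 9017)) - 149 = 2443/(3*(-22216 + 9791)) - 149 = (2443/3)/(-12425) - 149 = (2443/3)*(-1/12425) - 149 = -349/5325 - 149 = -793774/5325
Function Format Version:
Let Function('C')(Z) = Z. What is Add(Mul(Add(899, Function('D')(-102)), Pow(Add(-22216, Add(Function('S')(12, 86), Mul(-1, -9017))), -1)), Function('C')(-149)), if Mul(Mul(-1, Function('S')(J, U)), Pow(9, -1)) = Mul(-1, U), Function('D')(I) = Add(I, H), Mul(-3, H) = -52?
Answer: Rational(-793774, 5325) ≈ -149.07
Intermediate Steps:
H = Rational(52, 3) (H = Mul(Rational(-1, 3), -52) = Rational(52, 3) ≈ 17.333)
Function('D')(I) = Add(Rational(52, 3), I) (Function('D')(I) = Add(I, Rational(52, 3)) = Add(Rational(52, 3), I))
Function('S')(J, U) = Mul(9, U) (Function('S')(J, U) = Mul(-9, Mul(-1, U)) = Mul(9, U))
Add(Mul(Add(899, Function('D')(-102)), Pow(Add(-22216, Add(Function('S')(12, 86), Mul(-1, -9017))), -1)), Function('C')(-149)) = Add(Mul(Add(899, Add(Rational(52, 3), -102)), Pow(Add(-22216, Add(Mul(9, 86), Mul(-1, -9017))), -1)), -149) = Add(Mul(Add(899, Rational(-254, 3)), Pow(Add(-22216, Add(774, 9017)), -1)), -149) = Add(Mul(Rational(2443, 3), Pow(Add(-22216, 9791), -1)), -149) = Add(Mul(Rational(2443, 3), Pow(-12425, -1)), -149) = Add(Mul(Rational(2443, 3), Rational(-1, 12425)), -149) = Add(Rational(-349, 5325), -149) = Rational(-793774, 5325)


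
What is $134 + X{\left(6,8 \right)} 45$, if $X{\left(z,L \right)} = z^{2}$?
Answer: $1754$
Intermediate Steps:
$134 + X{\left(6,8 \right)} 45 = 134 + 6^{2} \cdot 45 = 134 + 36 \cdot 45 = 134 + 1620 = 1754$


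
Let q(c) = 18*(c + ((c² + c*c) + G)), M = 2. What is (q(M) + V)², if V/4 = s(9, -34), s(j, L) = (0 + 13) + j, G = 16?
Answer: 309136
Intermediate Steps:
s(j, L) = 13 + j
V = 88 (V = 4*(13 + 9) = 4*22 = 88)
q(c) = 288 + 18*c + 36*c² (q(c) = 18*(c + ((c² + c*c) + 16)) = 18*(c + ((c² + c²) + 16)) = 18*(c + (2*c² + 16)) = 18*(c + (16 + 2*c²)) = 18*(16 + c + 2*c²) = 288 + 18*c + 36*c²)
(q(M) + V)² = ((288 + 18*2 + 36*2²) + 88)² = ((288 + 36 + 36*4) + 88)² = ((288 + 36 + 144) + 88)² = (468 + 88)² = 556² = 309136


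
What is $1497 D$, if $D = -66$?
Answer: $-98802$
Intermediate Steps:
$1497 D = 1497 \left(-66\right) = -98802$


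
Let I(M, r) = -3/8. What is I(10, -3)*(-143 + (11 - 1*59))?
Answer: 573/8 ≈ 71.625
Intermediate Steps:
I(M, r) = -3/8 (I(M, r) = -3*⅛ = -3/8)
I(10, -3)*(-143 + (11 - 1*59)) = -3*(-143 + (11 - 1*59))/8 = -3*(-143 + (11 - 59))/8 = -3*(-143 - 48)/8 = -3/8*(-191) = 573/8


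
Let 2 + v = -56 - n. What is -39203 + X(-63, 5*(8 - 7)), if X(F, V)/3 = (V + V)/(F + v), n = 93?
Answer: -4194736/107 ≈ -39203.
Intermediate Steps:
v = -151 (v = -2 + (-56 - 1*93) = -2 + (-56 - 93) = -2 - 149 = -151)
X(F, V) = 6*V/(-151 + F) (X(F, V) = 3*((V + V)/(F - 151)) = 3*((2*V)/(-151 + F)) = 3*(2*V/(-151 + F)) = 6*V/(-151 + F))
-39203 + X(-63, 5*(8 - 7)) = -39203 + 6*(5*(8 - 7))/(-151 - 63) = -39203 + 6*(5*1)/(-214) = -39203 + 6*5*(-1/214) = -39203 - 15/107 = -4194736/107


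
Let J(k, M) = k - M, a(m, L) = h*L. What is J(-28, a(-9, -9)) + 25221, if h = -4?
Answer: 25157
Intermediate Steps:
a(m, L) = -4*L
J(-28, a(-9, -9)) + 25221 = (-28 - (-4)*(-9)) + 25221 = (-28 - 1*36) + 25221 = (-28 - 36) + 25221 = -64 + 25221 = 25157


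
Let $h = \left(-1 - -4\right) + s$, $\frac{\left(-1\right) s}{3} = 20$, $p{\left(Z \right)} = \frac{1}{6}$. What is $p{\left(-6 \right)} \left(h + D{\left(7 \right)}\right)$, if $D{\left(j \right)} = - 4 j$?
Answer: $- \frac{85}{6} \approx -14.167$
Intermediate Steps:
$p{\left(Z \right)} = \frac{1}{6}$
$s = -60$ ($s = \left(-3\right) 20 = -60$)
$h = -57$ ($h = \left(-1 - -4\right) - 60 = \left(-1 + 4\right) - 60 = 3 - 60 = -57$)
$p{\left(-6 \right)} \left(h + D{\left(7 \right)}\right) = \frac{-57 - 28}{6} = \frac{1}{6} \left(-85\right) = - \frac{85}{6}$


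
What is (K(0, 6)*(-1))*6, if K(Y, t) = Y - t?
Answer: 36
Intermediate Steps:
(K(0, 6)*(-1))*6 = ((0 - 1*6)*(-1))*6 = ((0 - 6)*(-1))*6 = -6*(-1)*6 = 6*6 = 36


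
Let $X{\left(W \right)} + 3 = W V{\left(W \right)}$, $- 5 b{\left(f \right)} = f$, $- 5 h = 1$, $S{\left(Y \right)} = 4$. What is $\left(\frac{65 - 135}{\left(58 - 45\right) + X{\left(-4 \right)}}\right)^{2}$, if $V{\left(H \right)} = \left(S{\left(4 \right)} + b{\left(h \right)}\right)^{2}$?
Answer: $\frac{478515625}{298494729} \approx 1.6031$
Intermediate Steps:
$h = - \frac{1}{5}$ ($h = \left(- \frac{1}{5}\right) 1 = - \frac{1}{5} \approx -0.2$)
$b{\left(f \right)} = - \frac{f}{5}$
$V{\left(H \right)} = \frac{10201}{625}$ ($V{\left(H \right)} = \left(4 - - \frac{1}{25}\right)^{2} = \left(4 + \frac{1}{25}\right)^{2} = \left(\frac{101}{25}\right)^{2} = \frac{10201}{625}$)
$X{\left(W \right)} = -3 + \frac{10201 W}{625}$ ($X{\left(W \right)} = -3 + W \frac{10201}{625} = -3 + \frac{10201 W}{625}$)
$\left(\frac{65 - 135}{\left(58 - 45\right) + X{\left(-4 \right)}}\right)^{2} = \left(\frac{65 - 135}{\left(58 - 45\right) + \left(-3 + \frac{10201}{625} \left(-4\right)\right)}\right)^{2} = \left(- \frac{70}{13 - \frac{42679}{625}}\right)^{2} = \left(- \frac{70}{- \frac{34554}{625}}\right)^{2} = \left(\left(-70\right) \left(- \frac{625}{34554}\right)\right)^{2} = \left(\frac{21875}{17277}\right)^{2} = \frac{478515625}{298494729}$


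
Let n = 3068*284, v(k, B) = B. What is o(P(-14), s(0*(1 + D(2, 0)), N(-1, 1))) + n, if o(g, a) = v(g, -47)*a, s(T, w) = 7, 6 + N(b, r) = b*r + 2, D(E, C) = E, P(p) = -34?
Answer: 870983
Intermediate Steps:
n = 871312
N(b, r) = -4 + b*r (N(b, r) = -6 + (b*r + 2) = -6 + (2 + b*r) = -4 + b*r)
o(g, a) = -47*a
o(P(-14), s(0*(1 + D(2, 0)), N(-1, 1))) + n = -47*7 + 871312 = -329 + 871312 = 870983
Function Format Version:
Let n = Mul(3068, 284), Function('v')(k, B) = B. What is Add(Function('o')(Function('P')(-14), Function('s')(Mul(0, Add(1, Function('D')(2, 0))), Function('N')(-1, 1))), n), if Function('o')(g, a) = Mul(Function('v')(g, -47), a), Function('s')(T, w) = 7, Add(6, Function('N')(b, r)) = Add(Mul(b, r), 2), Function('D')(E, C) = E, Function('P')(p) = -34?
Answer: 870983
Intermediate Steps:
n = 871312
Function('N')(b, r) = Add(-4, Mul(b, r)) (Function('N')(b, r) = Add(-6, Add(Mul(b, r), 2)) = Add(-6, Add(2, Mul(b, r))) = Add(-4, Mul(b, r)))
Function('o')(g, a) = Mul(-47, a)
Add(Function('o')(Function('P')(-14), Function('s')(Mul(0, Add(1, Function('D')(2, 0))), Function('N')(-1, 1))), n) = Add(Mul(-47, 7), 871312) = Add(-329, 871312) = 870983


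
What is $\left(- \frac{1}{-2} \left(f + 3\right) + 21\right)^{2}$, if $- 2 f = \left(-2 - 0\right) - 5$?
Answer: $\frac{9409}{16} \approx 588.06$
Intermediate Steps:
$f = \frac{7}{2}$ ($f = - \frac{\left(-2 - 0\right) - 5}{2} = - \frac{\left(-2 + 0\right) - 5}{2} = - \frac{-2 - 5}{2} = \left(- \frac{1}{2}\right) \left(-7\right) = \frac{7}{2} \approx 3.5$)
$\left(- \frac{1}{-2} \left(f + 3\right) + 21\right)^{2} = \left(- \frac{1}{-2} \left(\frac{7}{2} + 3\right) + 21\right)^{2} = \left(\left(-1\right) \left(- \frac{1}{2}\right) \frac{13}{2} + 21\right)^{2} = \left(\frac{1}{2} \cdot \frac{13}{2} + 21\right)^{2} = \left(\frac{13}{4} + 21\right)^{2} = \left(\frac{97}{4}\right)^{2} = \frac{9409}{16}$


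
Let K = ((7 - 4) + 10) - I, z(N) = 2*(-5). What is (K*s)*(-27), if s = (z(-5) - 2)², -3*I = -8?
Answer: -40176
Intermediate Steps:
I = 8/3 (I = -⅓*(-8) = 8/3 ≈ 2.6667)
z(N) = -10
s = 144 (s = (-10 - 2)² = (-12)² = 144)
K = 31/3 (K = ((7 - 4) + 10) - 1*8/3 = (3 + 10) - 8/3 = 13 - 8/3 = 31/3 ≈ 10.333)
(K*s)*(-27) = ((31/3)*144)*(-27) = 1488*(-27) = -40176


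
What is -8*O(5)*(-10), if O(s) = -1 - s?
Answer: -480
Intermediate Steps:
-8*O(5)*(-10) = -8*(-1 - 1*5)*(-10) = -8*(-1 - 5)*(-10) = -8*(-6)*(-10) = 48*(-10) = -480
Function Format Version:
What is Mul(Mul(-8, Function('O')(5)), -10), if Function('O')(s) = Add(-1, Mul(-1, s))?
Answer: -480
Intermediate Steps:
Mul(Mul(-8, Function('O')(5)), -10) = Mul(Mul(-8, Add(-1, Mul(-1, 5))), -10) = Mul(Mul(-8, Add(-1, -5)), -10) = Mul(Mul(-8, -6), -10) = Mul(48, -10) = -480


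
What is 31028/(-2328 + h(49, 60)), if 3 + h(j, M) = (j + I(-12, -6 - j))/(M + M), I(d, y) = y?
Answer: -620560/46621 ≈ -13.311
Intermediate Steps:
h(j, M) = -3 - 3/M (h(j, M) = -3 + (j + (-6 - j))/(M + M) = -3 - 6*1/(2*M) = -3 - 3/M)
31028/(-2328 + h(49, 60)) = 31028/(-2328 + (-3 - 3/60)) = 31028/(-2328 + (-3 - 3*1/60)) = 31028/(-2328 + (-3 - 1/20)) = 31028/(-2328 - 61/20) = 31028/(-46621/20) = 31028*(-20/46621) = -620560/46621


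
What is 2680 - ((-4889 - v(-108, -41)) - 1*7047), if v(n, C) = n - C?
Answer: 14549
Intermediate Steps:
2680 - ((-4889 - v(-108, -41)) - 1*7047) = 2680 - ((-4889 - (-108 - 1*(-41))) - 1*7047) = 2680 - ((-4889 - (-108 + 41)) - 7047) = 2680 - ((-4889 - 1*(-67)) - 7047) = 2680 - ((-4889 + 67) - 7047) = 2680 - (-4822 - 7047) = 2680 - 1*(-11869) = 2680 + 11869 = 14549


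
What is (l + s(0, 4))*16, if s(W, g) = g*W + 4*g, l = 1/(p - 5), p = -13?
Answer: 2296/9 ≈ 255.11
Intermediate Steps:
l = -1/18 (l = 1/(-13 - 5) = 1/(-18) = -1/18 ≈ -0.055556)
s(W, g) = 4*g + W*g (s(W, g) = W*g + 4*g = 4*g + W*g)
(l + s(0, 4))*16 = (-1/18 + 4*(4 + 0))*16 = (-1/18 + 4*4)*16 = (-1/18 + 16)*16 = (287/18)*16 = 2296/9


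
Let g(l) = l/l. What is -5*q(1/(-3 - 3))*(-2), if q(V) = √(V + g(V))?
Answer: 5*√30/3 ≈ 9.1287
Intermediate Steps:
g(l) = 1
q(V) = √(1 + V) (q(V) = √(V + 1) = √(1 + V))
-5*q(1/(-3 - 3))*(-2) = -5*√(1 + 1/(-3 - 3))*(-2) = -5*√(1 + 1/(-6))*(-2) = -5*√(1 - ⅙)*(-2) = -5*√30/6*(-2) = 5*√30/3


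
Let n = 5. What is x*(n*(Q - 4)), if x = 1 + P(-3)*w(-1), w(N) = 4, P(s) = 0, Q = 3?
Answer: -5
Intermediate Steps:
x = 1 (x = 1 + 0*4 = 1 + 0 = 1)
x*(n*(Q - 4)) = 1*(5*(3 - 4)) = 1*(5*(-1)) = 1*(-5) = -5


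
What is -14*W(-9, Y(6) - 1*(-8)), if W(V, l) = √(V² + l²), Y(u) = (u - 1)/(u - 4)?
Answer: -21*√85 ≈ -193.61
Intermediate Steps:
Y(u) = (-1 + u)/(-4 + u)
-14*W(-9, Y(6) - 1*(-8)) = -14*√((-9)² + ((-1 + 6)/(-4 + 6) - 1*(-8))²) = -14*√(81 + (5/2 + 8)²) = -14*√(81 + (21/2)²) = -14*√(81 + 441/4) = -21*√85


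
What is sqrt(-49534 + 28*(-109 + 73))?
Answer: I*sqrt(50542) ≈ 224.82*I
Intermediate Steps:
sqrt(-49534 + 28*(-109 + 73)) = sqrt(-49534 + 28*(-36)) = sqrt(-49534 - 1008) = sqrt(-50542) = I*sqrt(50542)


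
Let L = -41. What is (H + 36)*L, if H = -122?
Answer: 3526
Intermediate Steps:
(H + 36)*L = (-122 + 36)*(-41) = -86*(-41) = 3526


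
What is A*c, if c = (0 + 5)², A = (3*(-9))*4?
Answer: -2700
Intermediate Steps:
A = -108 (A = -27*4 = -108)
c = 25 (c = 5² = 25)
A*c = -108*25 = -2700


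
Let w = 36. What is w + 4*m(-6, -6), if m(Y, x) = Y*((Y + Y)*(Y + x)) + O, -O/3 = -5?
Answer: -3360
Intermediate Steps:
O = 15 (O = -3*(-5) = 15)
m(Y, x) = 15 + 2*Y²*(Y + x) (m(Y, x) = Y*((Y + Y)*(Y + x)) + 15 = Y*((2*Y)*(Y + x)) + 15 = Y*(2*Y*(Y + x)) + 15 = 2*Y²*(Y + x) + 15 = 15 + 2*Y²*(Y + x))
w + 4*m(-6, -6) = 36 + 4*(15 + 2*(-6)³ + 2*(-6)*(-6)²) = 36 + 4*(15 + 2*(-216) + 2*(-6)*36) = 36 + 4*(15 - 432 - 432) = 36 + 4*(-849) = 36 - 3396 = -3360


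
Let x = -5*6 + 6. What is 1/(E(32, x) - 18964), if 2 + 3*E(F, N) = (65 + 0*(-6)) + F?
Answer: -3/56797 ≈ -5.2820e-5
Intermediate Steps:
x = -24 (x = -30 + 6 = -24)
E(F, N) = 21 + F/3 (E(F, N) = -2/3 + ((65 + 0*(-6)) + F)/3 = -2/3 + ((65 + 0) + F)/3 = -2/3 + (65 + F)/3 = -2/3 + (65/3 + F/3) = 21 + F/3)
1/(E(32, x) - 18964) = 1/((21 + (1/3)*32) - 18964) = 1/((21 + 32/3) - 18964) = 1/(95/3 - 18964) = 1/(-56797/3) = -3/56797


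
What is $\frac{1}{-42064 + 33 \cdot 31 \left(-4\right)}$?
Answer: $- \frac{1}{46156} \approx -2.1666 \cdot 10^{-5}$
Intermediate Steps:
$\frac{1}{-42064 + 33 \cdot 31 \left(-4\right)} = \frac{1}{-42064 + 1023 \left(-4\right)} = \frac{1}{-42064 - 4092} = \frac{1}{-46156} = - \frac{1}{46156}$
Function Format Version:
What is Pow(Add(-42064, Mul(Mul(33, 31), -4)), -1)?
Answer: Rational(-1, 46156) ≈ -2.1666e-5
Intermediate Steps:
Pow(Add(-42064, Mul(Mul(33, 31), -4)), -1) = Pow(Add(-42064, Mul(1023, -4)), -1) = Pow(Add(-42064, -4092), -1) = Pow(-46156, -1) = Rational(-1, 46156)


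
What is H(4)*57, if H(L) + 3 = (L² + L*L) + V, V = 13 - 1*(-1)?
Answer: 2451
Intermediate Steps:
V = 14 (V = 13 + 1 = 14)
H(L) = 11 + 2*L² (H(L) = -3 + ((L² + L*L) + 14) = -3 + ((L² + L²) + 14) = -3 + (2*L² + 14) = -3 + (14 + 2*L²) = 11 + 2*L²)
H(4)*57 = (11 + 2*4²)*57 = (11 + 2*16)*57 = (11 + 32)*57 = 43*57 = 2451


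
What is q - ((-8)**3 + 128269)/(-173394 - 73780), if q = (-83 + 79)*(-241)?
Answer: 238403493/247174 ≈ 964.52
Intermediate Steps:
q = 964 (q = -4*(-241) = 964)
q - ((-8)**3 + 128269)/(-173394 - 73780) = 964 - ((-8)**3 + 128269)/(-173394 - 73780) = 964 - (-512 + 128269)/(-247174) = 964 - 127757*(-1)/247174 = 964 - 1*(-127757/247174) = 964 + 127757/247174 = 238403493/247174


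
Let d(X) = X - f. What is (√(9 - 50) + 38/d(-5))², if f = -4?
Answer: (38 - I*√41)² ≈ 1403.0 - 486.64*I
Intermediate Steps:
d(X) = 4 + X (d(X) = X - 1*(-4) = X + 4 = 4 + X)
(√(9 - 50) + 38/d(-5))² = (√(9 - 50) + 38/(4 - 5))² = (√(-41) + 38/(-1))² = (I*√41 + 38*(-1))² = (I*√41 - 38)² = (-38 + I*√41)²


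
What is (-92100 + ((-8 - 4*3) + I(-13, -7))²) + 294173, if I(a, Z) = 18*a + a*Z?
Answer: 228642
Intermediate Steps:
I(a, Z) = 18*a + Z*a
(-92100 + ((-8 - 4*3) + I(-13, -7))²) + 294173 = (-92100 + ((-8 - 4*3) - 13*(18 - 7))²) + 294173 = (-92100 + ((-8 - 12) - 13*11)²) + 294173 = (-92100 + (-20 - 143)²) + 294173 = (-92100 + (-163)²) + 294173 = (-92100 + 26569) + 294173 = -65531 + 294173 = 228642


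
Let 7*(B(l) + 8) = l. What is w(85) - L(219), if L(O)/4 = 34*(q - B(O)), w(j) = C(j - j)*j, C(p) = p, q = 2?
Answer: 20264/7 ≈ 2894.9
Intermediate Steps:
B(l) = -8 + l/7
w(j) = 0 (w(j) = (j - j)*j = 0*j = 0)
L(O) = 1360 - 136*O/7 (L(O) = 4*(34*(2 - (-8 + O/7))) = 4*(34*(2 + (8 - O/7))) = 4*(34*(10 - O/7)) = 4*(340 - 34*O/7) = 1360 - 136*O/7)
w(85) - L(219) = 0 - (1360 - 136/7*219) = 0 - (1360 - 29784/7) = 0 - 1*(-20264/7) = 0 + 20264/7 = 20264/7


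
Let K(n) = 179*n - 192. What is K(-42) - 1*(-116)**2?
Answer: -21166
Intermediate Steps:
K(n) = -192 + 179*n
K(-42) - 1*(-116)**2 = (-192 + 179*(-42)) - 1*(-116)**2 = (-192 - 7518) - 1*13456 = -7710 - 13456 = -21166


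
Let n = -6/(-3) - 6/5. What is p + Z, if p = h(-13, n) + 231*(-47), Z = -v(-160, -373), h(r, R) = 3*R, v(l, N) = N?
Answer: -52408/5 ≈ -10482.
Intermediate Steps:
n = 4/5 (n = -6*(-1/3) - 6*1/5 = 2 - 6/5 = 4/5 ≈ 0.80000)
Z = 373 (Z = -1*(-373) = 373)
p = -54273/5 (p = 3*(4/5) + 231*(-47) = 12/5 - 10857 = -54273/5 ≈ -10855.)
p + Z = -54273/5 + 373 = -52408/5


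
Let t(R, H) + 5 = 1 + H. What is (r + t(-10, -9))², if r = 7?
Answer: 36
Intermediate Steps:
t(R, H) = -4 + H (t(R, H) = -5 + (1 + H) = -4 + H)
(r + t(-10, -9))² = (7 + (-4 - 9))² = (7 - 13)² = (-6)² = 36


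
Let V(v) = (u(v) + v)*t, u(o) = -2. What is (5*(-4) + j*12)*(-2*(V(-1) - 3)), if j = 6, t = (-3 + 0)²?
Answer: 3120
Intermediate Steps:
t = 9 (t = (-3)² = 9)
V(v) = -18 + 9*v (V(v) = (-2 + v)*9 = -18 + 9*v)
(5*(-4) + j*12)*(-2*(V(-1) - 3)) = (5*(-4) + 6*12)*(-2*((-18 + 9*(-1)) - 3)) = (-20 + 72)*(-2*((-18 - 9) - 3)) = 52*(-2*(-27 - 3)) = 52*(-2*(-30)) = 52*60 = 3120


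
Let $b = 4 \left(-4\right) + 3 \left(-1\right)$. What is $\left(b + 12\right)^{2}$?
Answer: $49$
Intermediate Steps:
$b = -19$ ($b = -16 - 3 = -19$)
$\left(b + 12\right)^{2} = \left(-19 + 12\right)^{2} = \left(-7\right)^{2} = 49$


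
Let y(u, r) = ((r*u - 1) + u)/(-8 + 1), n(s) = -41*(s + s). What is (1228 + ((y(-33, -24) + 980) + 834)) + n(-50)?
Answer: 49236/7 ≈ 7033.7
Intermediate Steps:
n(s) = -82*s
y(u, r) = ⅐ - u/7 - r*u/7 (y(u, r) = ((-1 + r*u) + u)/(-7) = (-1 + u + r*u)*(-⅐) = ⅐ - u/7 - r*u/7)
(1228 + ((y(-33, -24) + 980) + 834)) + n(-50) = (1228 + (((⅐ - ⅐*(-33) - ⅐*(-24)*(-33)) + 980) + 834)) - 82*(-50) = (1228 + (((⅐ + 33/7 - 792/7) + 980) + 834)) + 4100 = (1228 + ((-758/7 + 980) + 834)) + 4100 = (1228 + (6102/7 + 834)) + 4100 = (1228 + 11940/7) + 4100 = 20536/7 + 4100 = 49236/7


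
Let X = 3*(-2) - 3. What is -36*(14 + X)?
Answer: -180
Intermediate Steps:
X = -9 (X = -6 - 3 = -9)
-36*(14 + X) = -36*(14 - 9) = -36*5 = -180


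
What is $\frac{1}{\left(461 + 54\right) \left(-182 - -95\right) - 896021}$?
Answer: $- \frac{1}{940826} \approx -1.0629 \cdot 10^{-6}$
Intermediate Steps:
$\frac{1}{\left(461 + 54\right) \left(-182 - -95\right) - 896021} = \frac{1}{515 \left(-182 + 95\right) - 896021} = \frac{1}{515 \left(-87\right) - 896021} = \frac{1}{-44805 - 896021} = \frac{1}{-940826} = - \frac{1}{940826}$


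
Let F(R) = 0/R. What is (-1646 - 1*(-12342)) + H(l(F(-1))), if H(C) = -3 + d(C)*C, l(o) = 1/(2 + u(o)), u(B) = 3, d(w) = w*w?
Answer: 1336626/125 ≈ 10693.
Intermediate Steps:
d(w) = w**2
F(R) = 0
l(o) = 1/5 (l(o) = 1/(2 + 3) = 1/5)
H(C) = -3 + C**3 (H(C) = -3 + C**2*C = -3 + C**3)
(-1646 - 1*(-12342)) + H(l(F(-1))) = (-1646 - 1*(-12342)) + (-3 + (1/5)**3) = (-1646 + 12342) + (-3 + 1/125) = 10696 - 374/125 = 1336626/125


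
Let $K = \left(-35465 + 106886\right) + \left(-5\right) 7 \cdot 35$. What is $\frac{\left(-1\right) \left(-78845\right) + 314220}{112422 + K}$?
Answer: $\frac{393065}{182618} \approx 2.1524$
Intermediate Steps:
$K = 70196$ ($K = 71421 - 1225 = 70196$)
$\frac{\left(-1\right) \left(-78845\right) + 314220}{112422 + K} = \frac{\left(-1\right) \left(-78845\right) + 314220}{112422 + 70196} = \frac{78845 + 314220}{182618} = 393065 \cdot \frac{1}{182618} = \frac{393065}{182618}$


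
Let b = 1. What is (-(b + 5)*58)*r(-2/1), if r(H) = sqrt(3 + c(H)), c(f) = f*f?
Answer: -348*sqrt(7) ≈ -920.72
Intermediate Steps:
c(f) = f**2
r(H) = sqrt(3 + H**2)
(-(b + 5)*58)*r(-2/1) = (-(1 + 5)*58)*sqrt(3 + (-2/1)**2) = (-1*6*58)*sqrt(3 + (-2*1)**2) = (-6*58)*sqrt(3 + (-2)**2) = -348*sqrt(3 + 4) = -348*sqrt(7)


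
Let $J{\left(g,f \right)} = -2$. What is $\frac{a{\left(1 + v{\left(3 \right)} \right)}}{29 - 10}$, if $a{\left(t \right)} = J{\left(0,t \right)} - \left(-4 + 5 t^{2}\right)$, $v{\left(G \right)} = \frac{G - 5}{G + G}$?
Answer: $- \frac{2}{171} \approx -0.011696$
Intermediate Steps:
$v{\left(G \right)} = \frac{-5 + G}{2 G}$
$a{\left(t \right)} = 2 - 5 t^{2}$ ($a{\left(t \right)} = -2 - \left(-4 + 5 t^{2}\right) = 2 - 5 t^{2}$)
$\frac{a{\left(1 + v{\left(3 \right)} \right)}}{29 - 10} = \frac{2 - 5 \left(1 + \frac{-5 + 3}{2 \cdot 3}\right)^{2}}{29 - 10} = \frac{2 - 5 \left(1 + \frac{1}{2} \cdot \frac{1}{3} \left(-2\right)\right)^{2}}{29 - 10} = \frac{2 - 5 \left(1 - \frac{1}{3}\right)^{2}}{19} = \left(2 - 5 \left(\frac{2}{3}\right)^{2}\right) \frac{1}{19} = \left(2 - \frac{20}{9}\right) \frac{1}{19} = \left(- \frac{2}{9}\right) \frac{1}{19} = - \frac{2}{171}$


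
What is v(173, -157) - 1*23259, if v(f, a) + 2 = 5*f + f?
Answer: -22223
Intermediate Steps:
v(f, a) = -2 + 6*f (v(f, a) = -2 + (5*f + f) = -2 + 6*f)
v(173, -157) - 1*23259 = (-2 + 6*173) - 1*23259 = (-2 + 1038) - 23259 = 1036 - 23259 = -22223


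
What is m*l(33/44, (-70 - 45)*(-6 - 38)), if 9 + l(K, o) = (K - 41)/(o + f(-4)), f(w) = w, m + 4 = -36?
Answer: 910885/2528 ≈ 360.32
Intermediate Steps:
m = -40 (m = -4 - 36 = -40)
l(K, o) = -9 + (-41 + K)/(-4 + o) (l(K, o) = -9 + (K - 41)/(o - 4) = -9 + (-41 + K)/(-4 + o))
m*l(33/44, (-70 - 45)*(-6 - 38)) = -40*(-5 + 33/44 - 9*(-70 - 45)*(-6 - 38))/(-4 + (-70 - 45)*(-6 - 38)) = -40*(-5 + 33*(1/44) - (-1035)*(-44))/(-4 - 115*(-44)) = -40*(-5 + 3/4 - 9*5060)/(-4 + 5060) = -40*(-5 + 3/4 - 45540)/5056 = -5*(-182177)/(632*4) = -40*(-182177/20224) = 910885/2528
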